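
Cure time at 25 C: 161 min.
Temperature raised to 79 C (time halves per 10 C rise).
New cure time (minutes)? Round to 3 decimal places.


Acceleration factor = 2^(54/10) = 42.2243
New time = 161 / 42.2243 = 3.813 min

3.813


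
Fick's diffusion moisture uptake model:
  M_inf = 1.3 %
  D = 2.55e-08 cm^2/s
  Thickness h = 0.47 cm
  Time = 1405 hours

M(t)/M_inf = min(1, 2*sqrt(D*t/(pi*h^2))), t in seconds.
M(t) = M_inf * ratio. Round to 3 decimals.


t_sec = 1405 * 3600 = 5058000
ratio = 2*sqrt(2.55e-08*5058000/(pi*0.47^2))
= min(1, 0.862217)
= 0.862217
M(t) = 1.3 * 0.862217 = 1.121 %

1.121


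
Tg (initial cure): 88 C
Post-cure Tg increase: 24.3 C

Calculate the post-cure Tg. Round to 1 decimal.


Post-cure Tg = 88 + 24.3 = 112.3 C

112.3


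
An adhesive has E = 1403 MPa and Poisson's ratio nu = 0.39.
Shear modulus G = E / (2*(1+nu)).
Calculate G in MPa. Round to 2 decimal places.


G = 1403 / (2*(1+0.39))
= 1403 / 2.78
= 504.68 MPa

504.68


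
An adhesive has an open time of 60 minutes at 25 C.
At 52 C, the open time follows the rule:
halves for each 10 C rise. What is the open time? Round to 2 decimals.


Factor = 2^((52-25)/10) = 6.4980
Open time = 60 / 6.4980 = 9.23 min

9.23


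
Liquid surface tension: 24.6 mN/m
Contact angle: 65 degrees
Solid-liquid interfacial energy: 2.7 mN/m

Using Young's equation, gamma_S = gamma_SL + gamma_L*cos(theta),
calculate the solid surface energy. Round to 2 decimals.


gamma_S = 2.7 + 24.6 * cos(65)
= 13.10 mN/m

13.10


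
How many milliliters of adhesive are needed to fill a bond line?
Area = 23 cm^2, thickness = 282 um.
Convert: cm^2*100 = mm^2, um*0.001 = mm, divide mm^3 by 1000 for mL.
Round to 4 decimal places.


= (23 * 100) * (282 * 0.001) / 1000
= 0.6486 mL

0.6486


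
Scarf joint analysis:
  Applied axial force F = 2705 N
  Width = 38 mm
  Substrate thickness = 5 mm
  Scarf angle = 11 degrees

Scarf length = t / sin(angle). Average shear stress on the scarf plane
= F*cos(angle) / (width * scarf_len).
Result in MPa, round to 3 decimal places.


Scarf length = 5 / sin(11 deg) = 26.2042 mm
cos(11 deg) = 0.981627
Shear = 2705 * 0.981627 / (38 * 26.2042)
= 2.667 MPa

2.667


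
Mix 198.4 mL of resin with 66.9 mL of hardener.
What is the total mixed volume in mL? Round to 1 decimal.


Total = 198.4 + 66.9 = 265.3 mL

265.3


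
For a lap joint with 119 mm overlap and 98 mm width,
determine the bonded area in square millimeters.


Area = 119 * 98 = 11662 mm^2

11662


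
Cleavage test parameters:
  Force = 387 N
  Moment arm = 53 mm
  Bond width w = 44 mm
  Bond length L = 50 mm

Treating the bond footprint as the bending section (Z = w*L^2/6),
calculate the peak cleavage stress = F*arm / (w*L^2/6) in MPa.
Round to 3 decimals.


M = 387 * 53 = 20511 N*mm
Z = 44 * 50^2 / 6 = 110000 / 6 mm^3
sigma = M / Z = 6 * 20511 / 110000 = 123066 / 110000
= 1.119 MPa

1.119


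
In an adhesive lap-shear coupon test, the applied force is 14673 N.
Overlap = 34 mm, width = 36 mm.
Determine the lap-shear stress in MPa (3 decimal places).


stress = F / (overlap * width)
= 14673 / (34 * 36)
= 11.988 MPa

11.988


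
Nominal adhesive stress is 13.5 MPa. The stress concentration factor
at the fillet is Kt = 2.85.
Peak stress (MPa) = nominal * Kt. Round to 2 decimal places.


Peak = 13.5 * 2.85 = 38.48 MPa

38.48


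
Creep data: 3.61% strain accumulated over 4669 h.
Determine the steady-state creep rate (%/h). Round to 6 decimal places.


Rate = 3.61 / 4669 = 0.000773 %/h

0.000773


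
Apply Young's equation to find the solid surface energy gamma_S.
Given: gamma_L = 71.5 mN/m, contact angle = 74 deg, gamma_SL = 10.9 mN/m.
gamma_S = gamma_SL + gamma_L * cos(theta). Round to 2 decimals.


theta_rad = 74 * pi/180 = 1.291544
gamma_S = 10.9 + 71.5 * cos(1.291544)
= 30.61 mN/m

30.61


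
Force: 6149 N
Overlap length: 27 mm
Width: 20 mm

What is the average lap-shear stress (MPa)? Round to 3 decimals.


Average shear stress = F / (overlap * width)
= 6149 / (27 * 20)
= 11.387 MPa

11.387


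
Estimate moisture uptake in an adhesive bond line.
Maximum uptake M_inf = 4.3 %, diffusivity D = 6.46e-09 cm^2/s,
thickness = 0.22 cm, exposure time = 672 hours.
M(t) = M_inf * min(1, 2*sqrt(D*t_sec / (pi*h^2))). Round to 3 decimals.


Convert time: 672 h = 2419200 s
ratio = min(1, 2*sqrt(6.46e-09*2419200/(pi*0.22^2)))
= 0.641187
M(t) = 4.3 * 0.641187 = 2.757%

2.757


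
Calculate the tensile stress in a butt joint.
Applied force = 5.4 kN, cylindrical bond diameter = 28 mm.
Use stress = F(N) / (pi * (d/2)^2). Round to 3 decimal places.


A = pi * 14.0^2 = 615.7522 mm^2
sigma = 5400.0 / 615.7522 = 8.770 MPa

8.770


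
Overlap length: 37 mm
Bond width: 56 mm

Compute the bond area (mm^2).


Bond area = 37 * 56 = 2072 mm^2

2072


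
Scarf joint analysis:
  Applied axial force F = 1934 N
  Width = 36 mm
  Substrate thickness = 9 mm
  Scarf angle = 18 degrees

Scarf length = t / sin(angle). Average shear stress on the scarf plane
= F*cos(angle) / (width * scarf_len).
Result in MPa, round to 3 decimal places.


Scarf length = 9 / sin(18 deg) = 29.1246 mm
cos(18 deg) = 0.951057
Shear = 1934 * 0.951057 / (36 * 29.1246)
= 1.754 MPa

1.754


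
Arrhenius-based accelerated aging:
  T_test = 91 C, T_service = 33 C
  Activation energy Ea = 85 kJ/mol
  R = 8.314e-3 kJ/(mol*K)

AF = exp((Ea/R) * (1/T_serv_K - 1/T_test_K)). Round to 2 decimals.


T_test_K = 364.15, T_serv_K = 306.15
AF = exp((85/8.314e-3) * (1/306.15 - 1/364.15))
= 204.16

204.16


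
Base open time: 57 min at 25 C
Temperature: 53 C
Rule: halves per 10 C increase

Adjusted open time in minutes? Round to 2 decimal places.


Acceleration = 2^((53-25)/10) = 6.9644
Open time = 57 / 6.9644 = 8.18 min

8.18


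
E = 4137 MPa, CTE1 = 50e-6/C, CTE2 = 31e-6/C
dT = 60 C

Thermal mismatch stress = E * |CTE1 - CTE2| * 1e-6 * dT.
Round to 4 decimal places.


= 4137 * 19e-6 * 60
= 4.7162 MPa

4.7162


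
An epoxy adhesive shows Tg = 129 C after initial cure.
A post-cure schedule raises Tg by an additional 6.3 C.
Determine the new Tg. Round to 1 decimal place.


New Tg = 129 + 6.3
= 135.3 C

135.3


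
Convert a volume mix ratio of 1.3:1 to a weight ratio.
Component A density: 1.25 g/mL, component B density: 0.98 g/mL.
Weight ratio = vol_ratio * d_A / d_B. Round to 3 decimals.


= 1.3 * 1.25 / 0.98 = 1.658

1.658


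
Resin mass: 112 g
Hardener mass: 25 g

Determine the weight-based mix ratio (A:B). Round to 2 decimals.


Ratio = 112 / 25 = 4.48

4.48


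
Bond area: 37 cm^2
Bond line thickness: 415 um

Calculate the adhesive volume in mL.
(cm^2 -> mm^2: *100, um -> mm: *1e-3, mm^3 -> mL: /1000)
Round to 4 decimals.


V = 37*100 * 415*1e-3 / 1000
= 1.5355 mL

1.5355


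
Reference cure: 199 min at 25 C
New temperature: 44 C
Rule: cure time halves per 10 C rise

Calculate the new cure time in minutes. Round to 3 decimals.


factor = 2^((44-25)/10) = 3.7321
t_new = 199 / 3.7321 = 53.321 min

53.321


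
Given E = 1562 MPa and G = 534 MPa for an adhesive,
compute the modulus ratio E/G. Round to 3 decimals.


E/G ratio = 1562 / 534 = 2.925

2.925


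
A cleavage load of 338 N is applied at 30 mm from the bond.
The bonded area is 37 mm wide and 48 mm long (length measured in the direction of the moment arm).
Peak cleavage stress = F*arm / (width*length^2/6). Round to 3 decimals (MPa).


Moment = 338 * 30 = 10140 N*mm
Section modulus = 37 * 2304 / 6 = 85248 / 6 mm^3
Stress = 10140 / (85248 / 6) = 60840 / 85248
= 0.714 MPa

0.714


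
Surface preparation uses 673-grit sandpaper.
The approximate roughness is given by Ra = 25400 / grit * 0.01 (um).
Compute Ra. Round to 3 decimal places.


Ra = 25400 / 673 * 0.01
= 254 / 673
= 0.377 um

0.377


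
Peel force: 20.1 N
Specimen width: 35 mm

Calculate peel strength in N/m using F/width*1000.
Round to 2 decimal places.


Peel strength = 20.1 / 35 * 1000 = 574.29 N/m

574.29


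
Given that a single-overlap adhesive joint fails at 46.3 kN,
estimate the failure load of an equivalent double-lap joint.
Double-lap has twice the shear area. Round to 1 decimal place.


Double-lap factor = 2
Expected load = 46.3 * 2 = 92.6 kN

92.6


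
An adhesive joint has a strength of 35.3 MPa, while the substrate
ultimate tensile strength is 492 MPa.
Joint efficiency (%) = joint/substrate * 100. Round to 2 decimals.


Efficiency = 35.3 / 492 * 100
= 7.17%

7.17


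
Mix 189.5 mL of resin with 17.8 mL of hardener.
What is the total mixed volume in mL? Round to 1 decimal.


Total = 189.5 + 17.8 = 207.3 mL

207.3


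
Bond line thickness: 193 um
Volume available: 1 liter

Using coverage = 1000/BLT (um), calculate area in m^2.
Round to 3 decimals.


1 L = 1e6 mm^3, thickness = 193 um = 0.193 mm
Area = 1e6 / 0.193 mm^2 = (1e6 / 0.193) / 1e6 m^2 = 1000 / 193 m^2
= 5.181 m^2

5.181


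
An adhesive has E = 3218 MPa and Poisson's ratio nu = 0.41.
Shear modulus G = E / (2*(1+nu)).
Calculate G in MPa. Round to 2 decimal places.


G = 3218 / (2*(1+0.41))
= 3218 / 2.82
= 1141.13 MPa

1141.13


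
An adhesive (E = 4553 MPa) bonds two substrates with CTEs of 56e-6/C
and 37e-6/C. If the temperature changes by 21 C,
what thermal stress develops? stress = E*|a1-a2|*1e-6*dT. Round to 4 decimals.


Stress = 4553 * |56 - 37| * 1e-6 * 21
= 1.8166 MPa

1.8166


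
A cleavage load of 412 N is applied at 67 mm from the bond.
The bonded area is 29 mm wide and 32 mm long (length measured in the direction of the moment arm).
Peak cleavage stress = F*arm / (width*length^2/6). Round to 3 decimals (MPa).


Moment = 412 * 67 = 27604 N*mm
Section modulus = 29 * 1024 / 6 = 29696 / 6 mm^3
Stress = 27604 / (29696 / 6) = 165624 / 29696
= 5.577 MPa

5.577


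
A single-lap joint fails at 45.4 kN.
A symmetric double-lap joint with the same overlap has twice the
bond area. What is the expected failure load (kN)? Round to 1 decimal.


Double-lap load = 2 * 45.4 = 90.8 kN

90.8


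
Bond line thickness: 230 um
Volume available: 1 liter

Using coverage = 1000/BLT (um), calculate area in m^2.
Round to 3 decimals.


1 L = 1e6 mm^3, thickness = 230 um = 0.23 mm
Area = 1e6 / 0.23 mm^2 = (1e6 / 0.23) / 1e6 m^2 = 1000 / 230 m^2
= 4.348 m^2

4.348


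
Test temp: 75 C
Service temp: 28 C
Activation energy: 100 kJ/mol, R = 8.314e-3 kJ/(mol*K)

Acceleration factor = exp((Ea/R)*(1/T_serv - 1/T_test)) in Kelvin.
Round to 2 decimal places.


AF = exp((100/0.008314)*(1/301.15 - 1/348.15))
= 219.61

219.61


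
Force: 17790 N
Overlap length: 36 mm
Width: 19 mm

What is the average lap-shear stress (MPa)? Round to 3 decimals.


Average shear stress = F / (overlap * width)
= 17790 / (36 * 19)
= 26.009 MPa

26.009


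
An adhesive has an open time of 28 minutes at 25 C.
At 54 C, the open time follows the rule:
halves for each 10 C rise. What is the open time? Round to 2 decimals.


Factor = 2^((54-25)/10) = 7.4643
Open time = 28 / 7.4643 = 3.75 min

3.75


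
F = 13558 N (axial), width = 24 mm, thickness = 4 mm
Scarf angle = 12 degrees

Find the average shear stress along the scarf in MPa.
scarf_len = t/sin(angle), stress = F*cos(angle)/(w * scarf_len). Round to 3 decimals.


scarf_len = 4/sin(12 deg) = 19.2389
cos(12 deg) = 0.978148
stress = 13558*0.978148/(24*19.2389) = 28.722 MPa

28.722


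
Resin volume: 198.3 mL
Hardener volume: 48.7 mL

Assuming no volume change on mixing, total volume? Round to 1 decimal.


V_total = 198.3 + 48.7 = 247.0 mL

247.0


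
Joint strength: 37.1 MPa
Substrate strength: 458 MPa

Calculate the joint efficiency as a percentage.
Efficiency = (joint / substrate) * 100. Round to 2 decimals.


Efficiency = (37.1 / 458) * 100 = 8.10%

8.10


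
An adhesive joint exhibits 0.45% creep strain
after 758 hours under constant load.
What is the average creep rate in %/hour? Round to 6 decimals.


Creep rate = strain / time
= 0.45 / 758
= 0.000594 %/h

0.000594


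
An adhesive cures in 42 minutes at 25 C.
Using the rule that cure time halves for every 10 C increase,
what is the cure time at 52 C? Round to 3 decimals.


Factor = 2^((52 - 25) / 10) = 6.4980
Cure time = 42 / 6.4980
= 6.464 minutes

6.464


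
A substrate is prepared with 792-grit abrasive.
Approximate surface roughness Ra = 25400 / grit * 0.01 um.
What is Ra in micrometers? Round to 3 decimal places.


Ra = 25400 / 792 * 0.01 = 0.321 um

0.321


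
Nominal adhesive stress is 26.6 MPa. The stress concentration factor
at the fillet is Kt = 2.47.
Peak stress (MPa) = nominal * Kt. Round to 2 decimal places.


Peak = 26.6 * 2.47 = 65.70 MPa

65.70


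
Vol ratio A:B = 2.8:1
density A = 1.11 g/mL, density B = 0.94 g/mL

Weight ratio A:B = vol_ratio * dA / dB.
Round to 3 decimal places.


Weight ratio = 2.8 * 1.11 / 0.94
= 3.306

3.306


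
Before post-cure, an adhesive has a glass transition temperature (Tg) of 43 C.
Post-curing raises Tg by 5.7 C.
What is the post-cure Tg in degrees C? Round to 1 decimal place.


Tg_post = Tg_base + delta_Tg
= 43 + 5.7
= 48.7 C

48.7


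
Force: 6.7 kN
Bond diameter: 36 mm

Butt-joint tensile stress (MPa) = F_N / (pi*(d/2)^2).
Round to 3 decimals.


F_N = 6.7 * 1000 = 6700.0 N
A = pi*(18.0)^2 = 1017.8760 mm^2
stress = 6700.0 / 1017.8760 = 6.582 MPa

6.582


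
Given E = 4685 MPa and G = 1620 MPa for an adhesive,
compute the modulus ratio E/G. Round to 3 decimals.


E/G ratio = 4685 / 1620 = 2.892

2.892


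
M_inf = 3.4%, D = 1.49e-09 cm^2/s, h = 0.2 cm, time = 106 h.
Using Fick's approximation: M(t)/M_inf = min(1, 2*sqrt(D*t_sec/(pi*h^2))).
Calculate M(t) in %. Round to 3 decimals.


t = 381600 s
ratio = min(1, 2*sqrt(1.49e-09*381600/(pi*0.0400)))
= 0.134531
M(t) = 3.4 * 0.134531 = 0.457%

0.457


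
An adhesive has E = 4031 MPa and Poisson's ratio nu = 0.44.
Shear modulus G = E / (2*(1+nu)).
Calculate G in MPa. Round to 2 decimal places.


G = 4031 / (2*(1+0.44))
= 4031 / 2.88
= 1399.65 MPa

1399.65


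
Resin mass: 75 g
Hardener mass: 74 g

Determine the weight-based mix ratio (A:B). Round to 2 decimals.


Ratio = 75 / 74 = 1.01

1.01


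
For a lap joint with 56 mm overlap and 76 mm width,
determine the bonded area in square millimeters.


Area = 56 * 76 = 4256 mm^2

4256


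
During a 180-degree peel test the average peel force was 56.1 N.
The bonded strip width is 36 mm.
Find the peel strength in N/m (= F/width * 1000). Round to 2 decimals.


Peel strength = F/width * 1000
= 56.1 / 36 * 1000
= 1558.33 N/m

1558.33


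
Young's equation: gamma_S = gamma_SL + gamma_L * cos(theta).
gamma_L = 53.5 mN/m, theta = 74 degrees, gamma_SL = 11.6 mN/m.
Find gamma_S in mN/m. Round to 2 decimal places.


cos(74 deg) = 0.275637
gamma_S = 11.6 + 53.5 * 0.275637
= 26.35 mN/m

26.35


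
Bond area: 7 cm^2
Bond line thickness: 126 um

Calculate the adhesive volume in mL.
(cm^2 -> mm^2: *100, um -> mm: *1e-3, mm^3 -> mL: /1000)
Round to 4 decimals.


V = 7*100 * 126*1e-3 / 1000
= 0.0882 mL

0.0882


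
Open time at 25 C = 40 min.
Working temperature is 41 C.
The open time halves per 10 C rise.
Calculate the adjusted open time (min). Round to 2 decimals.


factor = 2^((41 - 25) / 10) = 3.0314
ot = 40 / 3.0314 = 13.20 min

13.20


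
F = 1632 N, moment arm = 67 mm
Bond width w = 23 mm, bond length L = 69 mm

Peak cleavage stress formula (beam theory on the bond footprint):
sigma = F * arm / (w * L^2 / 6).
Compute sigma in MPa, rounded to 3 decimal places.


sigma = (1632 * 67) / (23 * 4761 / 6)
= 109344 * 6 / 109503
= 656064 / 109503
= 5.991 MPa

5.991


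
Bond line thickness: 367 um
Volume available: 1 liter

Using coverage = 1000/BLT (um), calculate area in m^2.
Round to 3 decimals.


1 L = 1e6 mm^3, thickness = 367 um = 0.367 mm
Area = 1e6 / 0.367 mm^2 = (1e6 / 0.367) / 1e6 m^2 = 1000 / 367 m^2
= 2.725 m^2

2.725


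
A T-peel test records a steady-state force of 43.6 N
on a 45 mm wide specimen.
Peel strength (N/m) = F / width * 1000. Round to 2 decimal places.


Peel strength = 43.6 / 45 * 1000
= 968.89 N/m

968.89


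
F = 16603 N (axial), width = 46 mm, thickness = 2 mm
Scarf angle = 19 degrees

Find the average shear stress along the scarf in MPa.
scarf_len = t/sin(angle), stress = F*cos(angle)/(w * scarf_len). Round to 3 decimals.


scarf_len = 2/sin(19 deg) = 6.1431
cos(19 deg) = 0.945519
stress = 16603*0.945519/(46*6.1431) = 55.553 MPa

55.553


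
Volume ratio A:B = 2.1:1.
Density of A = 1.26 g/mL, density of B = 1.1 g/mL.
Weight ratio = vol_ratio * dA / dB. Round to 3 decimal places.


Wt ratio = 2.1 * 1.26 / 1.1
= 2.405

2.405


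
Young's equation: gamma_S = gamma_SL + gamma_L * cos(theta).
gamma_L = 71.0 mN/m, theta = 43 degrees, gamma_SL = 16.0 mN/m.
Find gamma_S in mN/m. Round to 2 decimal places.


cos(43 deg) = 0.731354
gamma_S = 16.0 + 71.0 * 0.731354
= 67.93 mN/m

67.93


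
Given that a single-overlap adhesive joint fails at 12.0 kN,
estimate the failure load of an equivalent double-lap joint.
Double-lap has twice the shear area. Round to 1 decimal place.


Double-lap factor = 2
Expected load = 12.0 * 2 = 24.0 kN

24.0


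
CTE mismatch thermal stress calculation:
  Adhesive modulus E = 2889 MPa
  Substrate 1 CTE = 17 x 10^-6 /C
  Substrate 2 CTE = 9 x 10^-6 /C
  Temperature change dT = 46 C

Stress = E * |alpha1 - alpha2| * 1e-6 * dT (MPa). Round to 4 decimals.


delta_alpha = |17 - 9| = 8 x 10^-6/C
Stress = 2889 * 8e-6 * 46
= 1.0632 MPa

1.0632


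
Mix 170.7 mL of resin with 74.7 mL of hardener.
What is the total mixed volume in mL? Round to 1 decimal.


Total = 170.7 + 74.7 = 245.4 mL

245.4


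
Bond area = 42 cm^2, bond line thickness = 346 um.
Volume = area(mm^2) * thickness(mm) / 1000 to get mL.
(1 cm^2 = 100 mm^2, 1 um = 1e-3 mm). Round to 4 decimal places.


area_mm2 = 42 * 100 = 4200
blt_mm = 346 * 1e-3 = 0.346
vol_mm3 = 4200 * 0.346 = 1453.2
vol_mL = 1453.2 / 1000 = 1.4532 mL

1.4532


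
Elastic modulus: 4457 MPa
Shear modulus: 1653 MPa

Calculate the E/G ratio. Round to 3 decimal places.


E / G = 4457 / 1653 = 2.696

2.696


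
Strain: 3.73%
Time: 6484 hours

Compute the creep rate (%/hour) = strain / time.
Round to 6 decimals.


Creep rate = 3.73 / 6484
= 0.000575 %/h

0.000575


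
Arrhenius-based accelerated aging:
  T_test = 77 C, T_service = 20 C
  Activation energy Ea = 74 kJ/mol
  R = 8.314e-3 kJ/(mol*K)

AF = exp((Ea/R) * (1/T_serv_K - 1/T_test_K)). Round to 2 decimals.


T_test_K = 350.15, T_serv_K = 293.15
AF = exp((74/8.314e-3) * (1/293.15 - 1/350.15))
= 140.13

140.13


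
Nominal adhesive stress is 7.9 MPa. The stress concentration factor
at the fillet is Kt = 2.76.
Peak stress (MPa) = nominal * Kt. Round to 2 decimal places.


Peak = 7.9 * 2.76 = 21.80 MPa

21.80


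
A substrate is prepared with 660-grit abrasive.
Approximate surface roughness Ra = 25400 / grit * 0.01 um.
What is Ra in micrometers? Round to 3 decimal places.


Ra = 25400 / 660 * 0.01 = 0.385 um

0.385


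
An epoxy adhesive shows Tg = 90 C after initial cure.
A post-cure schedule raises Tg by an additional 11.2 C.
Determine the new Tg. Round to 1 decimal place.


New Tg = 90 + 11.2
= 101.2 C

101.2


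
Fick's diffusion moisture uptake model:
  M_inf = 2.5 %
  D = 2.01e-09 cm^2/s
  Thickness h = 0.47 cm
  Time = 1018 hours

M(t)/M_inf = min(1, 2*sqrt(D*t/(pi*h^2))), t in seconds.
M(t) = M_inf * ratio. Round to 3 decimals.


t_sec = 1018 * 3600 = 3664800
ratio = 2*sqrt(2.01e-09*3664800/(pi*0.47^2))
= min(1, 0.206054)
= 0.206054
M(t) = 2.5 * 0.206054 = 0.515 %

0.515


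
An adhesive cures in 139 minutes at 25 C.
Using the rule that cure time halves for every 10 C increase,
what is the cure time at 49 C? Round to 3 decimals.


Factor = 2^((49 - 25) / 10) = 5.2780
Cure time = 139 / 5.2780
= 26.336 minutes

26.336


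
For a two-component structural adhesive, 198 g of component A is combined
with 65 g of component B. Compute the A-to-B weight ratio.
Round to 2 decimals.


Weight ratio A:B = 198 / 65
= 3.05

3.05


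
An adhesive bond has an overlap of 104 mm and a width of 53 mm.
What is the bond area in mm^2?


Bond area = overlap * width
= 104 * 53
= 5512 mm^2

5512


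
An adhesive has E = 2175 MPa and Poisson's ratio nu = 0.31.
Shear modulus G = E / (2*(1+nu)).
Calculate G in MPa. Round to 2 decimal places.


G = 2175 / (2*(1+0.31))
= 2175 / 2.62
= 830.15 MPa

830.15


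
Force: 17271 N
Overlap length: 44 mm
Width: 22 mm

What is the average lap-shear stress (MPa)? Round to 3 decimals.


Average shear stress = F / (overlap * width)
= 17271 / (44 * 22)
= 17.842 MPa

17.842


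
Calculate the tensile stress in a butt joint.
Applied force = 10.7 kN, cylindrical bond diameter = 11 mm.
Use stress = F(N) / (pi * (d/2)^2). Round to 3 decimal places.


A = pi * 5.5^2 = 95.0332 mm^2
sigma = 10700.0 / 95.0332 = 112.592 MPa

112.592


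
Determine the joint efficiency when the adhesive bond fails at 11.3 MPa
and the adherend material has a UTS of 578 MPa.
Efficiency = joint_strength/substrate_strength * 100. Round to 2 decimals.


Joint efficiency = 11.3 / 578 * 100
= 1.96%

1.96


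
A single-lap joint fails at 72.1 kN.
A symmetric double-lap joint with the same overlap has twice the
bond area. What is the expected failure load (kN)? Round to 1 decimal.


Double-lap load = 2 * 72.1 = 144.2 kN

144.2


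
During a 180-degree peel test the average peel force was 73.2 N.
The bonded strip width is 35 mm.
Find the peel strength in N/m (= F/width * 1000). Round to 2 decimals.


Peel strength = F/width * 1000
= 73.2 / 35 * 1000
= 2091.43 N/m

2091.43


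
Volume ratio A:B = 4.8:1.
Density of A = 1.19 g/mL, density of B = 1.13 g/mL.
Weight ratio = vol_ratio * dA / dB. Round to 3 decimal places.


Wt ratio = 4.8 * 1.19 / 1.13
= 5.055

5.055


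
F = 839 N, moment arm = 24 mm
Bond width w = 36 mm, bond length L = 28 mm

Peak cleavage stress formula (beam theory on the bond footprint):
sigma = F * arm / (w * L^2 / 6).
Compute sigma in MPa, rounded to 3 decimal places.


sigma = (839 * 24) / (36 * 784 / 6)
= 20136 * 6 / 28224
= 120816 / 28224
= 4.281 MPa

4.281


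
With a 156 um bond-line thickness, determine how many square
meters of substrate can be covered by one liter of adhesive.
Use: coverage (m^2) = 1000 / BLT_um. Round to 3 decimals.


Coverage = 1000 / 156 = 6.410 m^2

6.410


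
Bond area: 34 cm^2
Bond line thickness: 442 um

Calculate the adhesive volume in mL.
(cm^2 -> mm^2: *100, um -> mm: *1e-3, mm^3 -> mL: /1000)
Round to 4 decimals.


V = 34*100 * 442*1e-3 / 1000
= 1.5028 mL

1.5028


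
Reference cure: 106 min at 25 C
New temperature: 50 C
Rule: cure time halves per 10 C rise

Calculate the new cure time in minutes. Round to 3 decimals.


factor = 2^((50-25)/10) = 5.6569
t_new = 106 / 5.6569 = 18.738 min

18.738


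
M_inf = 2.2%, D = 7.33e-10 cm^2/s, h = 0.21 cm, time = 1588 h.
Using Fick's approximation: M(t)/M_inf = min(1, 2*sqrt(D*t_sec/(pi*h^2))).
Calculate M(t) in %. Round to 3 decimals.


t = 5716800 s
ratio = min(1, 2*sqrt(7.33e-10*5716800/(pi*0.0441)))
= 0.347828
M(t) = 2.2 * 0.347828 = 0.765%

0.765


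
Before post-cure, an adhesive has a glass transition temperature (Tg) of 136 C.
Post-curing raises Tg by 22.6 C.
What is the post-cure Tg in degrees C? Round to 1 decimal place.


Tg_post = Tg_base + delta_Tg
= 136 + 22.6
= 158.6 C

158.6


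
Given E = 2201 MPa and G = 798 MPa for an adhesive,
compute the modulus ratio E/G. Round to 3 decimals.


E/G ratio = 2201 / 798 = 2.758

2.758


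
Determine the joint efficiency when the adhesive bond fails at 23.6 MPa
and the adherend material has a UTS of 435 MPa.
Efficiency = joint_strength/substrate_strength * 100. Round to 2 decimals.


Joint efficiency = 23.6 / 435 * 100
= 5.43%

5.43


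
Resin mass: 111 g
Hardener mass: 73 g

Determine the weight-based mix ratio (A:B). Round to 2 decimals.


Ratio = 111 / 73 = 1.52

1.52


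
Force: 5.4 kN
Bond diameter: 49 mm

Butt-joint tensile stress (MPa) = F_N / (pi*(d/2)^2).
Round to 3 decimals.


F_N = 5.4 * 1000 = 5400.0 N
A = pi*(24.5)^2 = 1885.7410 mm^2
stress = 5400.0 / 1885.7410 = 2.864 MPa

2.864


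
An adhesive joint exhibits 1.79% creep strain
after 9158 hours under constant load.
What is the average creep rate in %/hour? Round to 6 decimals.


Creep rate = strain / time
= 1.79 / 9158
= 0.000195 %/h

0.000195


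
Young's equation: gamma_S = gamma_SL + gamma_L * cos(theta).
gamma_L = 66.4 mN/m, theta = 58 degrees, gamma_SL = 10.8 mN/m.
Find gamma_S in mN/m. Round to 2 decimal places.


cos(58 deg) = 0.529919
gamma_S = 10.8 + 66.4 * 0.529919
= 45.99 mN/m

45.99


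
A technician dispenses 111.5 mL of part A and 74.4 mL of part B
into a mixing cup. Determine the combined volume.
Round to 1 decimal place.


Combined volume = 111.5 + 74.4
= 185.9 mL

185.9


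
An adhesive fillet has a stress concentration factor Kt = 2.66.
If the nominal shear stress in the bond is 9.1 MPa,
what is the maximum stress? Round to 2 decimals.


Max stress = 9.1 * 2.66 = 24.21 MPa

24.21


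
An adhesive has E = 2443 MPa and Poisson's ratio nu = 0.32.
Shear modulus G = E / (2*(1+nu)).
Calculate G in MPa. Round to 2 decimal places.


G = 2443 / (2*(1+0.32))
= 2443 / 2.64
= 925.38 MPa

925.38


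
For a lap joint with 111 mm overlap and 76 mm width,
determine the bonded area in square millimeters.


Area = 111 * 76 = 8436 mm^2

8436


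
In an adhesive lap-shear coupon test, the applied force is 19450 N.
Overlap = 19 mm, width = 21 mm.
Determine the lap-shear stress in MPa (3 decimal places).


stress = F / (overlap * width)
= 19450 / (19 * 21)
= 48.747 MPa

48.747


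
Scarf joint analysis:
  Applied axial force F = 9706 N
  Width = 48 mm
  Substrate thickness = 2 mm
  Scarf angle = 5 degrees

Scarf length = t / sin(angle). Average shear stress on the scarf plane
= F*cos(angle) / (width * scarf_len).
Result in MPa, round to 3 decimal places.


Scarf length = 2 / sin(5 deg) = 22.9474 mm
cos(5 deg) = 0.996195
Shear = 9706 * 0.996195 / (48 * 22.9474)
= 8.778 MPa

8.778


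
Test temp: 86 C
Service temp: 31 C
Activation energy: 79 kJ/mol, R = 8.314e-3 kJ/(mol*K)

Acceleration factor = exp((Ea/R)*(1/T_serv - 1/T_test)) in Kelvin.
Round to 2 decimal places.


AF = exp((79/0.008314)*(1/304.15 - 1/359.15))
= 119.61

119.61


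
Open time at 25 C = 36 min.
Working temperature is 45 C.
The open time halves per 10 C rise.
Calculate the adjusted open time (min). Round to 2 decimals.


factor = 2^((45 - 25) / 10) = 4.0000
ot = 36 / 4.0000 = 9.00 min

9.00


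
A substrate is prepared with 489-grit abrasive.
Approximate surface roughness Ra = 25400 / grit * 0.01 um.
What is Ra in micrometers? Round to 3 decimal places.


Ra = 25400 / 489 * 0.01 = 0.519 um

0.519


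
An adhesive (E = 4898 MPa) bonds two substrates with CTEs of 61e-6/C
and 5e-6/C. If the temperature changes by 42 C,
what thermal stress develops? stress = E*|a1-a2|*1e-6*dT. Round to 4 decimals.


Stress = 4898 * |61 - 5| * 1e-6 * 42
= 11.5201 MPa

11.5201


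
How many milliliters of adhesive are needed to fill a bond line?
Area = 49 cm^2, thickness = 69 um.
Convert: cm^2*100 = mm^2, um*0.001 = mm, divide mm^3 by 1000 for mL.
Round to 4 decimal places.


= (49 * 100) * (69 * 0.001) / 1000
= 0.3381 mL

0.3381


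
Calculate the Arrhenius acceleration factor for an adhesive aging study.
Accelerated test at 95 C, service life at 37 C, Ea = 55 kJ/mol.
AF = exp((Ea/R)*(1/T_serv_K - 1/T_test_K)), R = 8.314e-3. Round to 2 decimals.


T_test = 368.15 K, T_serv = 310.15 K
Ea/R = 55 / 0.008314 = 6615.35
AF = exp(6615.35 * (1/310.15 - 1/368.15))
= 28.80

28.80


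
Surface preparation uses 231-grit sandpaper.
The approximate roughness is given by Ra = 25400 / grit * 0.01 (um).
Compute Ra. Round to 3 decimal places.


Ra = 25400 / 231 * 0.01
= 254 / 231
= 1.100 um

1.100


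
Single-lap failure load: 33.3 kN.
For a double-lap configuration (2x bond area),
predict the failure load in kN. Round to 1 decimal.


Failure load = 33.3 * 2 = 66.6 kN

66.6


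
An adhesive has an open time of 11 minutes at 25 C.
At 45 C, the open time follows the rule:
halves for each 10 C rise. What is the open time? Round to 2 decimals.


Factor = 2^((45-25)/10) = 4.0000
Open time = 11 / 4.0000 = 2.75 min

2.75


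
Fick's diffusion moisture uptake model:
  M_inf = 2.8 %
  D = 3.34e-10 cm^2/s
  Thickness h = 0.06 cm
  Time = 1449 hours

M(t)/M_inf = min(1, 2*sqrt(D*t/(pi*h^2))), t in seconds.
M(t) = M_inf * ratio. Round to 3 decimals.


t_sec = 1449 * 3600 = 5216400
ratio = 2*sqrt(3.34e-10*5216400/(pi*0.06^2))
= min(1, 0.784987)
= 0.784987
M(t) = 2.8 * 0.784987 = 2.198 %

2.198


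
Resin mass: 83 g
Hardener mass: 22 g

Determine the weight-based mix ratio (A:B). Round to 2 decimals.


Ratio = 83 / 22 = 3.77

3.77


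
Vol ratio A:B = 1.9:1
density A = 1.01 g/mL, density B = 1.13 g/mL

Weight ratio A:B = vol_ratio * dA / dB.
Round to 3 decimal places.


Weight ratio = 1.9 * 1.01 / 1.13
= 1.698

1.698


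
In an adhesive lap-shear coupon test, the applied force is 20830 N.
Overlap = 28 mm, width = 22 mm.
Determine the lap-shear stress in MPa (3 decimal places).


stress = F / (overlap * width)
= 20830 / (28 * 22)
= 33.815 MPa

33.815


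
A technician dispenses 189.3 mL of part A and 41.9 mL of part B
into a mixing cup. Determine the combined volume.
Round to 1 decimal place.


Combined volume = 189.3 + 41.9
= 231.2 mL

231.2


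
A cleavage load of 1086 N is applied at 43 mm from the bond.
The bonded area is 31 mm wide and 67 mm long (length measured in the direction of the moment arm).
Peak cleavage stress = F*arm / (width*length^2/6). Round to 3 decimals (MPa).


Moment = 1086 * 43 = 46698 N*mm
Section modulus = 31 * 4489 / 6 = 139159 / 6 mm^3
Stress = 46698 / (139159 / 6) = 280188 / 139159
= 2.013 MPa

2.013


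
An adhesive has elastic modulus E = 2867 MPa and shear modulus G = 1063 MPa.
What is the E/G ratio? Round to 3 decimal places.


E/G = 2867 / 1063 = 2.697

2.697


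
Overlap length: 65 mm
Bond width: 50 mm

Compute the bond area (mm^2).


Bond area = 65 * 50 = 3250 mm^2

3250


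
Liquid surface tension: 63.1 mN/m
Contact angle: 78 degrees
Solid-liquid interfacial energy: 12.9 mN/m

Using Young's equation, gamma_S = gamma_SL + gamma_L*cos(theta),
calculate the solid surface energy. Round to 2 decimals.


gamma_S = 12.9 + 63.1 * cos(78)
= 26.02 mN/m

26.02


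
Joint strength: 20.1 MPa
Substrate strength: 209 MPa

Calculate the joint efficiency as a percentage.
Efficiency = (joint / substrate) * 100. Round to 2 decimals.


Efficiency = (20.1 / 209) * 100 = 9.62%

9.62


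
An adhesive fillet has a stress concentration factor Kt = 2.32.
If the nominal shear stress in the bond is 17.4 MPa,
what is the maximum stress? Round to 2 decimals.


Max stress = 17.4 * 2.32 = 40.37 MPa

40.37


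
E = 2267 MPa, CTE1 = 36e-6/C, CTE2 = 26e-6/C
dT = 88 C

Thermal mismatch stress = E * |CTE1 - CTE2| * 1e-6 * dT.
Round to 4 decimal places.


= 2267 * 10e-6 * 88
= 1.9950 MPa

1.9950


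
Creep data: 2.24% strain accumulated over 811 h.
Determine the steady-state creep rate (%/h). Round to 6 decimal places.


Rate = 2.24 / 811 = 0.002762 %/h

0.002762


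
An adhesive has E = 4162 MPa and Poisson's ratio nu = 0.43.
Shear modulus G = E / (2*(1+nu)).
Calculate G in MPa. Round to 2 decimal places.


G = 4162 / (2*(1+0.43))
= 4162 / 2.86
= 1455.24 MPa

1455.24


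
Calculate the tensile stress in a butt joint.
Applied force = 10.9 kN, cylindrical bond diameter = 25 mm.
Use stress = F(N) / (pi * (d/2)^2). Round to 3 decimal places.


A = pi * 12.5^2 = 490.8739 mm^2
sigma = 10900.0 / 490.8739 = 22.205 MPa

22.205


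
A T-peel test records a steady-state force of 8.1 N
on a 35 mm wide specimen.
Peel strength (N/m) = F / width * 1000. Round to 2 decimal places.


Peel strength = 8.1 / 35 * 1000
= 231.43 N/m

231.43


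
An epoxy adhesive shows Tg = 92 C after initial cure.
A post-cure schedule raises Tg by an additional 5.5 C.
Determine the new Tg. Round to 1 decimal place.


New Tg = 92 + 5.5
= 97.5 C

97.5


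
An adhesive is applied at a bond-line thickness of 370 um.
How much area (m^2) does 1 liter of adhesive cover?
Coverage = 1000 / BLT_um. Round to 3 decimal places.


Coverage = 1000 / 370 = 2.703 m^2

2.703


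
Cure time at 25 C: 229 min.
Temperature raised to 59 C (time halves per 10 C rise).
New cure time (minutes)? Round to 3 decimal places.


Acceleration factor = 2^(34/10) = 10.5561
New time = 229 / 10.5561 = 21.694 min

21.694


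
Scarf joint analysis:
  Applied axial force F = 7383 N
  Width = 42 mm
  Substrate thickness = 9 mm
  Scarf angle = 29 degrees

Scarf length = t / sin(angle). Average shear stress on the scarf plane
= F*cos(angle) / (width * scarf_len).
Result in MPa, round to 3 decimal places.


Scarf length = 9 / sin(29 deg) = 18.5640 mm
cos(29 deg) = 0.874620
Shear = 7383 * 0.874620 / (42 * 18.5640)
= 8.282 MPa

8.282


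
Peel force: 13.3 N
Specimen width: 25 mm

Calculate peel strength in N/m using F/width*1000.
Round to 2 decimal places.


Peel strength = 13.3 / 25 * 1000 = 532.00 N/m

532.00


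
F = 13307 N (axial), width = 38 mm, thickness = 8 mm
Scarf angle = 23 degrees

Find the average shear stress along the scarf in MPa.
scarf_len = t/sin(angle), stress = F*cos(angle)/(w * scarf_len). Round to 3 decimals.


scarf_len = 8/sin(23 deg) = 20.4744
cos(23 deg) = 0.920505
stress = 13307*0.920505/(38*20.4744) = 15.744 MPa

15.744


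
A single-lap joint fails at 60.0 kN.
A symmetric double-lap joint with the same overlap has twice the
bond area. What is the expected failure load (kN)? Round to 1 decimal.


Double-lap load = 2 * 60.0 = 120.0 kN

120.0


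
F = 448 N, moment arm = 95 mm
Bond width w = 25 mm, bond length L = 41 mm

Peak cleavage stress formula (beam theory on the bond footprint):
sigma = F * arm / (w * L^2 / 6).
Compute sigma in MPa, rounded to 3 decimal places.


sigma = (448 * 95) / (25 * 1681 / 6)
= 42560 * 6 / 42025
= 255360 / 42025
= 6.076 MPa

6.076


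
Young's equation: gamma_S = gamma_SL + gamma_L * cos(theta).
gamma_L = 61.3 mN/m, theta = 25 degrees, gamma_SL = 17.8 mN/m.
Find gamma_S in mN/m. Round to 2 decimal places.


cos(25 deg) = 0.906308
gamma_S = 17.8 + 61.3 * 0.906308
= 73.36 mN/m

73.36


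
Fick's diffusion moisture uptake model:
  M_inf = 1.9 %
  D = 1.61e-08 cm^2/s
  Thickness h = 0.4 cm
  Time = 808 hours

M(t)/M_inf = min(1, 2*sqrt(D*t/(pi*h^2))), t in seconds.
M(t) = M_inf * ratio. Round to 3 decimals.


t_sec = 808 * 3600 = 2908800
ratio = 2*sqrt(1.61e-08*2908800/(pi*0.4^2))
= min(1, 0.610471)
= 0.610471
M(t) = 1.9 * 0.610471 = 1.160 %

1.160


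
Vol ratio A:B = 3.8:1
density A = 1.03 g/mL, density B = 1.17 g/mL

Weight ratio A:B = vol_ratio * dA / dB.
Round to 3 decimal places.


Weight ratio = 3.8 * 1.03 / 1.17
= 3.345

3.345


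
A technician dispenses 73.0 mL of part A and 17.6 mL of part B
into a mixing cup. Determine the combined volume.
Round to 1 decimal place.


Combined volume = 73.0 + 17.6
= 90.6 mL

90.6


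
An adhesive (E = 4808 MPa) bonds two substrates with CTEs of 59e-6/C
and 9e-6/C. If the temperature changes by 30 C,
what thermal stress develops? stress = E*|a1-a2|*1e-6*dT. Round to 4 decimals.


Stress = 4808 * |59 - 9| * 1e-6 * 30
= 7.2120 MPa

7.2120


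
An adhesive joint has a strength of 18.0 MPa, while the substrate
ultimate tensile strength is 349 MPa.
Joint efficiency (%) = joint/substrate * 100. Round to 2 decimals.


Efficiency = 18.0 / 349 * 100
= 5.16%

5.16


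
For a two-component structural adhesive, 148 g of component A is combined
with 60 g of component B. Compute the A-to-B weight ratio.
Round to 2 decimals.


Weight ratio A:B = 148 / 60
= 2.47

2.47


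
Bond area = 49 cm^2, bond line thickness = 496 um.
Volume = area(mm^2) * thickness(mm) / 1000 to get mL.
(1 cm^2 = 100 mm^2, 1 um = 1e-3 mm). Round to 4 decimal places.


area_mm2 = 49 * 100 = 4900
blt_mm = 496 * 1e-3 = 0.496
vol_mm3 = 4900 * 0.496 = 2430.4
vol_mL = 2430.4 / 1000 = 2.4304 mL

2.4304


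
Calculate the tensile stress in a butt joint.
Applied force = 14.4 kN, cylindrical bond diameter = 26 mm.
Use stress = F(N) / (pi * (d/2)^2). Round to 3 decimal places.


A = pi * 13.0^2 = 530.9292 mm^2
sigma = 14400.0 / 530.9292 = 27.122 MPa

27.122


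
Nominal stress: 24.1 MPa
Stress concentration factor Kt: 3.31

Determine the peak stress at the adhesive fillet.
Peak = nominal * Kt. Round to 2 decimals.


Peak stress = 24.1 * 3.31
= 79.77 MPa

79.77


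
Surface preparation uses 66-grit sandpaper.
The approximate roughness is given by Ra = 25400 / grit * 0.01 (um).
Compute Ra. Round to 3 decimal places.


Ra = 25400 / 66 * 0.01
= 254 / 66
= 3.848 um

3.848


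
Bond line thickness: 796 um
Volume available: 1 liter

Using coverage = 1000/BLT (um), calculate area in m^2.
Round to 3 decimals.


1 L = 1e6 mm^3, thickness = 796 um = 0.796 mm
Area = 1e6 / 0.796 mm^2 = (1e6 / 0.796) / 1e6 m^2 = 1000 / 796 m^2
= 1.256 m^2

1.256


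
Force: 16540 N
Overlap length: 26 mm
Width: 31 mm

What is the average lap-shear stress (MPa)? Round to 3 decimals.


Average shear stress = F / (overlap * width)
= 16540 / (26 * 31)
= 20.521 MPa

20.521


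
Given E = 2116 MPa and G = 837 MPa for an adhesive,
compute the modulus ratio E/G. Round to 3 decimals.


E/G ratio = 2116 / 837 = 2.528

2.528


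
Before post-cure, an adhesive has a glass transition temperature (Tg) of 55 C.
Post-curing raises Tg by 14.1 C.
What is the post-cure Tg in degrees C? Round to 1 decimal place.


Tg_post = Tg_base + delta_Tg
= 55 + 14.1
= 69.1 C

69.1


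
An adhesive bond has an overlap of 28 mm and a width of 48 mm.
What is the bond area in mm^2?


Bond area = overlap * width
= 28 * 48
= 1344 mm^2

1344


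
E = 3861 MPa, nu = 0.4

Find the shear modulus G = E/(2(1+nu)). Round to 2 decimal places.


G = 3861 / (2 * 1.40)
= 1378.93 MPa

1378.93


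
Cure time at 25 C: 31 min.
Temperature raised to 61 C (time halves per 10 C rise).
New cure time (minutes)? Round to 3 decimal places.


Acceleration factor = 2^(36/10) = 12.1257
New time = 31 / 12.1257 = 2.557 min

2.557


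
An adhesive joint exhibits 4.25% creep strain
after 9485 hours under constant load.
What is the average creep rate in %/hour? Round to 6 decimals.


Creep rate = strain / time
= 4.25 / 9485
= 0.000448 %/h

0.000448


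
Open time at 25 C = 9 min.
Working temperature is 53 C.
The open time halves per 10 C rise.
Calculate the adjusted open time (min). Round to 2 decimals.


factor = 2^((53 - 25) / 10) = 6.9644
ot = 9 / 6.9644 = 1.29 min

1.29


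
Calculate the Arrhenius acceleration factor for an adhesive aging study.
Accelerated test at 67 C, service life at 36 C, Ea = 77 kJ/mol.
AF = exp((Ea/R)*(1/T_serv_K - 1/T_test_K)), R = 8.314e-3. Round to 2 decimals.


T_test = 340.15 K, T_serv = 309.15 K
Ea/R = 77 / 0.008314 = 9261.49
AF = exp(9261.49 * (1/309.15 - 1/340.15))
= 15.34

15.34


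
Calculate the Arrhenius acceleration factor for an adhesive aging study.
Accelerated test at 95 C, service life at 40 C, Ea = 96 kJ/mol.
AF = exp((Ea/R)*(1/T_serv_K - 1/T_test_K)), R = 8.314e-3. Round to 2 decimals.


T_test = 368.15 K, T_serv = 313.15 K
Ea/R = 96 / 0.008314 = 11546.79
AF = exp(11546.79 * (1/313.15 - 1/368.15))
= 246.82

246.82


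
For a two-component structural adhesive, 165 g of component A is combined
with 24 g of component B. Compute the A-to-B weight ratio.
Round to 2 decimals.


Weight ratio A:B = 165 / 24
= 6.88

6.88
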